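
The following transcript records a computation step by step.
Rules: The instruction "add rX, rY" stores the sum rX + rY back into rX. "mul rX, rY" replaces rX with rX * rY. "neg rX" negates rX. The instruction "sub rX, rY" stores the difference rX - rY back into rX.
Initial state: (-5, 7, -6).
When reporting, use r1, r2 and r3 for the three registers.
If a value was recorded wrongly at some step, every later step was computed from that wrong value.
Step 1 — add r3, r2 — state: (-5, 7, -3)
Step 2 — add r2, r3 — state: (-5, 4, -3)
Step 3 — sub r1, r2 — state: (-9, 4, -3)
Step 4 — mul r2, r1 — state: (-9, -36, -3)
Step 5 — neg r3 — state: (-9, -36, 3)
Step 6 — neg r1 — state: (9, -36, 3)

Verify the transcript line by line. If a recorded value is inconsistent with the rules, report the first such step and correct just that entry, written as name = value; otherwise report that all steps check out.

step 1, r3 = 1

Recomputing the run from the initial state:
step 1: r1 = -5, r2 = 7, r3 = 1
step 2: r1 = -5, r2 = 8, r3 = 1
step 3: r1 = -13, r2 = 8, r3 = 1
step 4: r1 = -13, r2 = -104, r3 = 1
step 5: r1 = -13, r2 = -104, r3 = -1
step 6: r1 = 13, r2 = -104, r3 = -1
The first disagreement with the transcript is at step 1, where the value should be r3 = 1.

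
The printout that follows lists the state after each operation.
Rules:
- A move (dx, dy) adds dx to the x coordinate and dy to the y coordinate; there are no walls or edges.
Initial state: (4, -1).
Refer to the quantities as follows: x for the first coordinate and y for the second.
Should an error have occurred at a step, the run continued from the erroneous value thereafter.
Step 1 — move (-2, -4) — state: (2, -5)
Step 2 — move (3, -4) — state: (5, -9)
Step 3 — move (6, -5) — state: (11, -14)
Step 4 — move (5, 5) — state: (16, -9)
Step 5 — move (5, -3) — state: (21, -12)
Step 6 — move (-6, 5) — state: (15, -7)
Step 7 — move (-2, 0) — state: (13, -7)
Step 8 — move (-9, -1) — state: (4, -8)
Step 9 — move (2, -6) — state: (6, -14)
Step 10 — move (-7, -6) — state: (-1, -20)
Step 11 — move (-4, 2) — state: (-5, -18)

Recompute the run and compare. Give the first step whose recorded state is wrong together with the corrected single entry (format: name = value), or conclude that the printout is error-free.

no error

Recomputing the run from the initial state:
step 1: x = 2, y = -5
step 2: x = 5, y = -9
step 3: x = 11, y = -14
step 4: x = 16, y = -9
step 5: x = 21, y = -12
step 6: x = 15, y = -7
step 7: x = 13, y = -7
step 8: x = 4, y = -8
step 9: x = 6, y = -14
step 10: x = -1, y = -20
step 11: x = -5, y = -18
This matches the printout at every step.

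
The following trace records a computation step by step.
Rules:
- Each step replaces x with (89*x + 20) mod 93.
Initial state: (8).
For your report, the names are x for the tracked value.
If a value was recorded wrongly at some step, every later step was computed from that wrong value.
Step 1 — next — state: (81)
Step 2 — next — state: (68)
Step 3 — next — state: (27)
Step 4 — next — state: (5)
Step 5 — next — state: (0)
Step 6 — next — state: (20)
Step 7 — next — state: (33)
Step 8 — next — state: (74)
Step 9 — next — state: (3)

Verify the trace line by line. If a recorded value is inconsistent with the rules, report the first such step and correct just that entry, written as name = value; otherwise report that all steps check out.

Recomputing the run from the initial state:
step 1: x = 81
step 2: x = 68
step 3: x = 27
step 4: x = 5
step 5: x = 0
step 6: x = 20
step 7: x = 33
step 8: x = 74
step 9: x = 3
This matches the trace at every step.

no error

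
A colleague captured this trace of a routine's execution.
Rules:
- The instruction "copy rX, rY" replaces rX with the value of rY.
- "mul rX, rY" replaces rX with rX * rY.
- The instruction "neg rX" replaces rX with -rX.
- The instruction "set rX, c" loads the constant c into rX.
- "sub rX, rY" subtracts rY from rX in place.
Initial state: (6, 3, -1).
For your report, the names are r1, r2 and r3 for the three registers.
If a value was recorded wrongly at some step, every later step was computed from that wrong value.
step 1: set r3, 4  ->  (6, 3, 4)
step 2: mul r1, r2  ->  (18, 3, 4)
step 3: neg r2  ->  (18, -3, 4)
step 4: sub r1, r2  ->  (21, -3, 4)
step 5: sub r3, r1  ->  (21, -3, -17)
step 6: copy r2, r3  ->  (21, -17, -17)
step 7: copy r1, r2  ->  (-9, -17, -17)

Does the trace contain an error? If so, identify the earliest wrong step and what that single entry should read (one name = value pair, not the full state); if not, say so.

Step 1: r3 = 4 — matches.
Step 2: r1 = 6 * 3 = 18 — agrees with the trace.
Step 3: r2 = -(3) = -3 — consistent with the trace.
Step 4: r1 = 18 - -3 = 21 — consistent with the trace.
Step 5: r3 = 4 - 21 = -17 — agrees with the trace.
Step 6: r2 = -17 — same as recorded.
Step 7: r1 = -17 — a discrepancy with the trace.
So the first discrepancy is step 7, where the right value is r1 = -17.

step 7, r1 = -17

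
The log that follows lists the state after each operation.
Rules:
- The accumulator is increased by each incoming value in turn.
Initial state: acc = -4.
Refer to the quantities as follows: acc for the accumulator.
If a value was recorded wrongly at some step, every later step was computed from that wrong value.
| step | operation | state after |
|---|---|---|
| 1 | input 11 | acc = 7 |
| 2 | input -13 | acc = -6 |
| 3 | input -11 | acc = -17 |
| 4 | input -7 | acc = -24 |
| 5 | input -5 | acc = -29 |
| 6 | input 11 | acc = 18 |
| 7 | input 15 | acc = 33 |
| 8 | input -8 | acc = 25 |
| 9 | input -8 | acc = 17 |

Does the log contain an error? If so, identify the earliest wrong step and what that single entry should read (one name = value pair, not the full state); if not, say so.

Recomputing the run from the initial state:
step 1: acc = 7
step 2: acc = -6
step 3: acc = -17
step 4: acc = -24
step 5: acc = -29
step 6: acc = -18
step 7: acc = -3
step 8: acc = -11
step 9: acc = -19
The first disagreement with the log is at step 6, where the value should be acc = -18.

step 6, acc = -18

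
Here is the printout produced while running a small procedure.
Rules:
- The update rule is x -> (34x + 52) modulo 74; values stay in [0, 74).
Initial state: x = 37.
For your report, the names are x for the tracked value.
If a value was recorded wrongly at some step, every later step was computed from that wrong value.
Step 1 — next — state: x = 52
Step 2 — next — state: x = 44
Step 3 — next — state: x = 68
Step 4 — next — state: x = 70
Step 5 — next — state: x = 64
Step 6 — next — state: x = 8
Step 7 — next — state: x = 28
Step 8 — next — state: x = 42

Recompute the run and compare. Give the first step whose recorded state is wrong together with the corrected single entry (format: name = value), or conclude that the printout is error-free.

1. x = (34*37 + 52) mod 74 = 52 (agrees with the printout)
2. x = (34*52 + 52) mod 74 = 44 (in agreement)
3. x = (34*44 + 52) mod 74 = 68 (checks out)
4. x = (34*68 + 52) mod 74 = 70 (confirmed correct)
5. x = (34*70 + 52) mod 74 = 64 (exactly as logged)
6. x = (34*64 + 52) mod 74 = 8 (no discrepancy)
7. x = (34*8 + 52) mod 74 = 28 (exactly as logged)
8. x = (34*28 + 52) mod 74 = 42 (confirmed correct)
All entries verified; no error found.

no error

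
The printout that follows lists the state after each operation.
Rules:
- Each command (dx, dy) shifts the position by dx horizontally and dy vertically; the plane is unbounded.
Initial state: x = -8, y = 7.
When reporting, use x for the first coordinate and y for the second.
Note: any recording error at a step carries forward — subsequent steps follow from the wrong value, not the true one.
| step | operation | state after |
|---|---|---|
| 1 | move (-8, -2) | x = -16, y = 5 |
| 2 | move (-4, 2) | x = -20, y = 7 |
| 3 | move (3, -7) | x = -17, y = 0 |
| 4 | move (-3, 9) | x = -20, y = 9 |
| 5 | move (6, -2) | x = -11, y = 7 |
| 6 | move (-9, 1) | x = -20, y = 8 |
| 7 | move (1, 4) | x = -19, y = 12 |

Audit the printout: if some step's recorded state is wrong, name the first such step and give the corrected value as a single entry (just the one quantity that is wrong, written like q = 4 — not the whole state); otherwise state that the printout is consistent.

1. x = -8 + (-8) = -16, y = 7 + (-2) = 5 (confirmed correct)
2. x = -16 + (-4) = -20, y = 5 + (2) = 7 (agrees with the printout)
3. x = -20 + (3) = -17, y = 7 + (-7) = 0 (consistent with the printout)
4. x = -17 + (-3) = -20, y = 0 + (9) = 9 (matches)
5. x = -20 + (6) = -14, y = 9 + (-2) = 7 (the printout has a different value)
The audit stops at step 5: the recorded entry is wrong and should be x = -14.

step 5, x = -14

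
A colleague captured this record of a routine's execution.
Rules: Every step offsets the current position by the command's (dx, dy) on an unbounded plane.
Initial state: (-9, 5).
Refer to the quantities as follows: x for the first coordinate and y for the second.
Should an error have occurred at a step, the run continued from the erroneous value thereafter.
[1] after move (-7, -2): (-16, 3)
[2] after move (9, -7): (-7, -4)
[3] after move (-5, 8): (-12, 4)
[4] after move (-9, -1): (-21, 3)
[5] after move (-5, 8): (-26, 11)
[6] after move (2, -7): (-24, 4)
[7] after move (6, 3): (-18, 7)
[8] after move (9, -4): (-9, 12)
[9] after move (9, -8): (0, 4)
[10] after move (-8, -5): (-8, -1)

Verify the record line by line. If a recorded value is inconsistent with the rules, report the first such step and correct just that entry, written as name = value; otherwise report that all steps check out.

step 8, y = 3

Recomputing the run from the initial state:
step 1: x = -16, y = 3
step 2: x = -7, y = -4
step 3: x = -12, y = 4
step 4: x = -21, y = 3
step 5: x = -26, y = 11
step 6: x = -24, y = 4
step 7: x = -18, y = 7
step 8: x = -9, y = 3
step 9: x = 0, y = -5
step 10: x = -8, y = -10
The first disagreement with the record is at step 8, where the value should be y = 3.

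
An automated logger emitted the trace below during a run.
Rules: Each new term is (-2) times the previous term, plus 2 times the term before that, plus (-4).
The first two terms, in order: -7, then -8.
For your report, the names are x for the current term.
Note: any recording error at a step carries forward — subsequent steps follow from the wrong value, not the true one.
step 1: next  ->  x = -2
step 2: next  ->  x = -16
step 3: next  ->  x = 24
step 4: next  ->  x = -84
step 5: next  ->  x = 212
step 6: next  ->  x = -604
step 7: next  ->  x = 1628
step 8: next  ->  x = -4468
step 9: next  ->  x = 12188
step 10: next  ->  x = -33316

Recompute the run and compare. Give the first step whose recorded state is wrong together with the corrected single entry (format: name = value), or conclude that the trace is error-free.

Recomputing the run from the initial state:
step 1: x = -2
step 2: x = -16
step 3: x = 24
step 4: x = -84
step 5: x = 212
step 6: x = -596
step 7: x = 1612
step 8: x = -4420
step 9: x = 12060
step 10: x = -32964
The first disagreement with the trace is at step 6, where the value should be x = -596.

step 6, x = -596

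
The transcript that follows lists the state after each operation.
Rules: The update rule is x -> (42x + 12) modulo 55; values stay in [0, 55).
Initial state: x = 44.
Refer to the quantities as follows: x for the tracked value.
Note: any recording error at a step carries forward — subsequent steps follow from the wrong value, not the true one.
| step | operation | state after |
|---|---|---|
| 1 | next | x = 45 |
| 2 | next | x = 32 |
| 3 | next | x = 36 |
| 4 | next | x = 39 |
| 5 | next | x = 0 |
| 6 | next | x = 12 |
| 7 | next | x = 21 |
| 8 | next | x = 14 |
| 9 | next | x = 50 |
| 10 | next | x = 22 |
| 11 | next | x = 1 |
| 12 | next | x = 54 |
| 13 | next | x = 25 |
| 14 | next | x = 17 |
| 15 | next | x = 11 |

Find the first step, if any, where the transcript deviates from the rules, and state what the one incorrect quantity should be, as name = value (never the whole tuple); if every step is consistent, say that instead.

no error

step 1: x = (42*44 + 12) mod 55 = 45 -> checks out
step 2: x = (42*45 + 12) mod 55 = 32 -> same as recorded
step 3: x = (42*32 + 12) mod 55 = 36 -> exactly as logged
step 4: x = (42*36 + 12) mod 55 = 39 -> same as recorded
step 5: x = (42*39 + 12) mod 55 = 0 -> exactly as logged
step 6: x = (42*0 + 12) mod 55 = 12 -> verified
step 7: x = (42*12 + 12) mod 55 = 21 -> verified
step 8: x = (42*21 + 12) mod 55 = 14 -> verified
step 9: x = (42*14 + 12) mod 55 = 50 -> confirmed correct
step 10: x = (42*50 + 12) mod 55 = 22 -> checks out
step 11: x = (42*22 + 12) mod 55 = 1 -> in agreement
step 12: x = (42*1 + 12) mod 55 = 54 -> exactly as logged
step 13: x = (42*54 + 12) mod 55 = 25 -> same as recorded
step 14: x = (42*25 + 12) mod 55 = 17 -> same as recorded
step 15: x = (42*17 + 12) mod 55 = 11 -> verified
Nothing is out of place; the run is error-free.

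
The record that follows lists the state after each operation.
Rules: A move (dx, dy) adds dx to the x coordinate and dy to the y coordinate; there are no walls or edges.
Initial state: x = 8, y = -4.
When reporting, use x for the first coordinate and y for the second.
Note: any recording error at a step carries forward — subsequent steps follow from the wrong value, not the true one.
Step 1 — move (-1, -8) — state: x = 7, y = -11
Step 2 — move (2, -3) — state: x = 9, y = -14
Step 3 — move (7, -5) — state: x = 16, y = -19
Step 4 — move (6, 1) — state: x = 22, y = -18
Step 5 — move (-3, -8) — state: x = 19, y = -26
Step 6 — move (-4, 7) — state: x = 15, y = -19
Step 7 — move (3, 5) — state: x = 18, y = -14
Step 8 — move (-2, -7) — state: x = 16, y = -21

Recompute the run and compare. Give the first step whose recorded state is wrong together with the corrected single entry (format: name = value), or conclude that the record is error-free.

step 1: x = 8 + (-1) = 7, y = -4 + (-8) = -12 -> the record disagrees here
That makes step 1 the first incorrect line — y = -12 is what it should show.

step 1, y = -12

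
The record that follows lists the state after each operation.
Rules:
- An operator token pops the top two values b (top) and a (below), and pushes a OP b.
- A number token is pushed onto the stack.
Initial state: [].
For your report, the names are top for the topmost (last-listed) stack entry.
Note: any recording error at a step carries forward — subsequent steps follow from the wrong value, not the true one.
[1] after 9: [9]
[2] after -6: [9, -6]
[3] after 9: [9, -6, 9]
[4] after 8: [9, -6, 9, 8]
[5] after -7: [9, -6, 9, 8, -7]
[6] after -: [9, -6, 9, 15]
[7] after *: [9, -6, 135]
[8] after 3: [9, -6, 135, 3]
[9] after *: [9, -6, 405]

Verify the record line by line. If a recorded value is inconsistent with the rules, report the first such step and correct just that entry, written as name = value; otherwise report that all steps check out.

1. push 9: top = 9 (no discrepancy)
2. push -6: top = -6 (verified)
3. push 9: top = 9 (agrees with the record)
4. push 8: top = 8 (consistent with the record)
5. push -7: top = -7 (same as recorded)
6. 8 - -7 = 15 (verified)
7. 9 * 15 = 135 (checks out)
8. push 3: top = 3 (consistent with the record)
9. 135 * 3 = 405 (same as recorded)
Each recorded entry agrees with the recomputation.

no error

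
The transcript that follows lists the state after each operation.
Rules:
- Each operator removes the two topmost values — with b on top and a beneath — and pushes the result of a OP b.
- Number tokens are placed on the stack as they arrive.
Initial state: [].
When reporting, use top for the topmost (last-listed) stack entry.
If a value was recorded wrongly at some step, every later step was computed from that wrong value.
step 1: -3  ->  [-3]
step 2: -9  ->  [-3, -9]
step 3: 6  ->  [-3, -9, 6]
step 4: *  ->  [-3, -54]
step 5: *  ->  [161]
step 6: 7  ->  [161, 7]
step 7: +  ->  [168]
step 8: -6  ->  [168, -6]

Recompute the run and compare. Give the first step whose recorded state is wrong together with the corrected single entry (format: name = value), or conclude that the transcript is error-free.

step 5, top = 162

Recomputing the run from the initial state:
step 1: [-3]
step 2: [-3, -9]
step 3: [-3, -9, 6]
step 4: [-3, -54]
step 5: [162]
step 6: [162, 7]
step 7: [169]
step 8: [169, -6]
The first disagreement with the transcript is at step 5, where the value should be top = 162.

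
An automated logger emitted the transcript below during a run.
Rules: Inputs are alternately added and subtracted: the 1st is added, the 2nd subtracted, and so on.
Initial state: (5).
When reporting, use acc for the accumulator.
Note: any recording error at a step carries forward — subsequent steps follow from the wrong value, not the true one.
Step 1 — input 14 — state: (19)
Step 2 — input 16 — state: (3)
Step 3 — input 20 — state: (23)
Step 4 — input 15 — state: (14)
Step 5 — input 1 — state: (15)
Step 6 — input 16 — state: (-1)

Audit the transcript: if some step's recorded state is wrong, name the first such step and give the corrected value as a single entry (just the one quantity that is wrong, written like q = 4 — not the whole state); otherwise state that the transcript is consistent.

step 4, acc = 8

step 1: acc = 5 + 14 = 19 -> in agreement
step 2: acc = 19 - 16 = 3 -> no discrepancy
step 3: acc = 3 + 20 = 23 -> verified
step 4: acc = 23 - 15 = 8 -> the entry is off here
First deviation found at step 4; the corrected entry is acc = 8.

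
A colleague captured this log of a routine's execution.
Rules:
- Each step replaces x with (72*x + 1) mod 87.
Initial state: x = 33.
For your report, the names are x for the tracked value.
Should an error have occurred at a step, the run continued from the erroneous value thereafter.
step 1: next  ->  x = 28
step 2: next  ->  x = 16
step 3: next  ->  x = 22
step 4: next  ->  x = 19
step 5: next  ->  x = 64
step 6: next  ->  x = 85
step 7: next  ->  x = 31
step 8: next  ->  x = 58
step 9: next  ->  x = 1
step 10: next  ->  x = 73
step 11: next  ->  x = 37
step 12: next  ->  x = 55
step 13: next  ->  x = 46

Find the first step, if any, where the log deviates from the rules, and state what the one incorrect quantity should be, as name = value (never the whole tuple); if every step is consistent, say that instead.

no error

Recomputing the run from the initial state:
step 1: x = 28
step 2: x = 16
step 3: x = 22
step 4: x = 19
step 5: x = 64
step 6: x = 85
step 7: x = 31
step 8: x = 58
step 9: x = 1
step 10: x = 73
step 11: x = 37
step 12: x = 55
step 13: x = 46
This matches the log at every step.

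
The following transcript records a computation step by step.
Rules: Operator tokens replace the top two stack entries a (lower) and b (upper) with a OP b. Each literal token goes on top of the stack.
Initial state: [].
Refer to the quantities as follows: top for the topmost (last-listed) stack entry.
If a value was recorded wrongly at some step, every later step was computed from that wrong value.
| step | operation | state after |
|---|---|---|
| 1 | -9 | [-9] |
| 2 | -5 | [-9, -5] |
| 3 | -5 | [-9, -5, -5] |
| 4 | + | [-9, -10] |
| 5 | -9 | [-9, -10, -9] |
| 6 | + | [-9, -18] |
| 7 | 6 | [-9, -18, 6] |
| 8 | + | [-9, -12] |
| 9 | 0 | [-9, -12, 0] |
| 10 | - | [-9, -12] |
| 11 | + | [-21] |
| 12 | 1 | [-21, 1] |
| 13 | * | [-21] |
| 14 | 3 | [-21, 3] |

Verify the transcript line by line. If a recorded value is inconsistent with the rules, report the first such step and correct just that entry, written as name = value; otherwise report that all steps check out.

Step 1: push -9: top = -9 — agrees with the transcript.
Step 2: push -5: top = -5 — consistent with the transcript.
Step 3: push -5: top = -5 — checks out.
Step 4: -5 + -5 = -10 — in agreement.
Step 5: push -9: top = -9 — no discrepancy.
Step 6: -10 + -9 = -19 — first mismatch against the transcript.
First incorrect step: 6; the correct value is top = -19.

step 6, top = -19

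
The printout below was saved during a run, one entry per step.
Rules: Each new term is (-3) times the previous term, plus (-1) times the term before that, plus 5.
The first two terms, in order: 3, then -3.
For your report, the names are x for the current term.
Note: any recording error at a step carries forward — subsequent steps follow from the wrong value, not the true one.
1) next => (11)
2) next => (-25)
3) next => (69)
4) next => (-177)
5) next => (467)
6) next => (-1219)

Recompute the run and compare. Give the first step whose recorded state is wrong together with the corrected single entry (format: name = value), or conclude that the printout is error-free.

no error

step 1: x = -3*(-3) + (-1)*(3) + (5) = 11 -> in agreement
step 2: x = -3*(11) + (-1)*(-3) + (5) = -25 -> checks out
step 3: x = -3*(-25) + (-1)*(11) + (5) = 69 -> consistent with the printout
step 4: x = -3*(69) + (-1)*(-25) + (5) = -177 -> consistent with the printout
step 5: x = -3*(-177) + (-1)*(69) + (5) = 467 -> same as recorded
step 6: x = -3*(467) + (-1)*(-177) + (5) = -1219 -> confirmed correct
Every step is consistent.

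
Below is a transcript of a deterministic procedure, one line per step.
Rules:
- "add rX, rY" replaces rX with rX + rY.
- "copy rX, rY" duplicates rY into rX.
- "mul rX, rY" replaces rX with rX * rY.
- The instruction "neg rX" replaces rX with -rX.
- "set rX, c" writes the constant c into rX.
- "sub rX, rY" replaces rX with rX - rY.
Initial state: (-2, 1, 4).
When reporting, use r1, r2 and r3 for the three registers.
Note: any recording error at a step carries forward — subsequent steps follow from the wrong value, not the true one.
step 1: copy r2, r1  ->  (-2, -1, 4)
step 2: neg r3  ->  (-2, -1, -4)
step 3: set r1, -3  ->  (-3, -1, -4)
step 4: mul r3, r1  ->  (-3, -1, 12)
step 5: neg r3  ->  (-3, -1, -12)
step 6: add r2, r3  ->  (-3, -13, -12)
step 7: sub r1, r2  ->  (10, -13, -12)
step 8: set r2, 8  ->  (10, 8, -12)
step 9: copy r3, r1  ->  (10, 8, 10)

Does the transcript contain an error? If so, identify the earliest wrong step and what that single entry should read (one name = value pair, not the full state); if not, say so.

step 1: r2 = -2 -> first mismatch against the transcript
That makes step 1 the first incorrect line — r2 = -2 is what it should show.

step 1, r2 = -2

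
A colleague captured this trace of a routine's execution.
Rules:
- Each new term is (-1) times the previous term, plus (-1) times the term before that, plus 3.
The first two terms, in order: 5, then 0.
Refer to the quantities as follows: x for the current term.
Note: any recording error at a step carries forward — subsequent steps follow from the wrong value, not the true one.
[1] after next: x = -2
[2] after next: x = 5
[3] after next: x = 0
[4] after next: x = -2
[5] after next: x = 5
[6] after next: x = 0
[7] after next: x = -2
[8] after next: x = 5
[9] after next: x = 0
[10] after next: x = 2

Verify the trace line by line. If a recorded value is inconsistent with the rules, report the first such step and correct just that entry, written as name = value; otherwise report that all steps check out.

step 10, x = -2

Step 1: x = -1*(0) + (-1)*(5) + (3) = -2 — checks out.
Step 2: x = -1*(-2) + (-1)*(0) + (3) = 5 — same as recorded.
Step 3: x = -1*(5) + (-1)*(-2) + (3) = 0 — matches.
Step 4: x = -1*(0) + (-1)*(5) + (3) = -2 — agrees with the trace.
Step 5: x = -1*(-2) + (-1)*(0) + (3) = 5 — agrees with the trace.
Step 6: x = -1*(5) + (-1)*(-2) + (3) = 0 — exactly as logged.
Step 7: x = -1*(0) + (-1)*(5) + (3) = -2 — same as recorded.
Step 8: x = -1*(-2) + (-1)*(0) + (3) = 5 — no discrepancy.
Step 9: x = -1*(5) + (-1)*(-2) + (3) = 0 — same as recorded.
Step 10: x = -1*(0) + (-1)*(5) + (3) = -2 — the entry is off here.
First deviation found at step 10; the corrected entry is x = -2.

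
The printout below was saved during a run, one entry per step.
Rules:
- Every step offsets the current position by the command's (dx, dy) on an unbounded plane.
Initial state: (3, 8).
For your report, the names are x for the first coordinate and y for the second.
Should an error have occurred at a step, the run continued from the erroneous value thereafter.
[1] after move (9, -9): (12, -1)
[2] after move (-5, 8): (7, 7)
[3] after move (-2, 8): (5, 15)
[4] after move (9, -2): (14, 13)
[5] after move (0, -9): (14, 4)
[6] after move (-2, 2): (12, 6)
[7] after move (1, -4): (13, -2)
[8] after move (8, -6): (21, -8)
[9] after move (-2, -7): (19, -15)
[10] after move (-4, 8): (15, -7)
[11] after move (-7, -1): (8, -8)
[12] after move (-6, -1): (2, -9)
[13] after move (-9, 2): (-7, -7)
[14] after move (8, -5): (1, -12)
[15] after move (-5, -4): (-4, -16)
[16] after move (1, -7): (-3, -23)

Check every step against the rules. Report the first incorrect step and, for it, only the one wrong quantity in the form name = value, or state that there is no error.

step 7, y = 2

Recomputing the run from the initial state:
step 1: x = 12, y = -1
step 2: x = 7, y = 7
step 3: x = 5, y = 15
step 4: x = 14, y = 13
step 5: x = 14, y = 4
step 6: x = 12, y = 6
step 7: x = 13, y = 2
step 8: x = 21, y = -4
step 9: x = 19, y = -11
step 10: x = 15, y = -3
step 11: x = 8, y = -4
step 12: x = 2, y = -5
step 13: x = -7, y = -3
step 14: x = 1, y = -8
step 15: x = -4, y = -12
step 16: x = -3, y = -19
The first disagreement with the printout is at step 7, where the value should be y = 2.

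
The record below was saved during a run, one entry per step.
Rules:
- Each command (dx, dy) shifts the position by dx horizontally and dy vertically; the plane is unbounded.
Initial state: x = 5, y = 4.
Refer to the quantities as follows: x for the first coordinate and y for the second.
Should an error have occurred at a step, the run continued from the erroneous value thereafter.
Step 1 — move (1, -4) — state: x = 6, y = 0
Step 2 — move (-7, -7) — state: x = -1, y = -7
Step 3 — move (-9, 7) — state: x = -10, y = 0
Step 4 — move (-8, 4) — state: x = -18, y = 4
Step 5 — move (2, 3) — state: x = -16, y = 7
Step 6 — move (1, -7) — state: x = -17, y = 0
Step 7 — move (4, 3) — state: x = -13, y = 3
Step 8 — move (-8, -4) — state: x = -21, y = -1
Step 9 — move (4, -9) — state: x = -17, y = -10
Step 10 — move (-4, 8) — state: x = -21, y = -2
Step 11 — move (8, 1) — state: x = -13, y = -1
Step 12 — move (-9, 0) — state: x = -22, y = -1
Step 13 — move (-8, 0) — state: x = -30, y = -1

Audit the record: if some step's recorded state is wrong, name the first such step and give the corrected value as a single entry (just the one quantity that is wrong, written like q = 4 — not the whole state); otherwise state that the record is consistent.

step 6, x = -15

1. x = 5 + (1) = 6, y = 4 + (-4) = 0 (same as recorded)
2. x = 6 + (-7) = -1, y = 0 + (-7) = -7 (same as recorded)
3. x = -1 + (-9) = -10, y = -7 + (7) = 0 (confirmed correct)
4. x = -10 + (-8) = -18, y = 0 + (4) = 4 (exactly as logged)
5. x = -18 + (2) = -16, y = 4 + (3) = 7 (agrees with the record)
6. x = -16 + (1) = -15, y = 7 + (-7) = 0 (the entry is off here)
The earliest wrong entry is at step 6: it should read x = -15.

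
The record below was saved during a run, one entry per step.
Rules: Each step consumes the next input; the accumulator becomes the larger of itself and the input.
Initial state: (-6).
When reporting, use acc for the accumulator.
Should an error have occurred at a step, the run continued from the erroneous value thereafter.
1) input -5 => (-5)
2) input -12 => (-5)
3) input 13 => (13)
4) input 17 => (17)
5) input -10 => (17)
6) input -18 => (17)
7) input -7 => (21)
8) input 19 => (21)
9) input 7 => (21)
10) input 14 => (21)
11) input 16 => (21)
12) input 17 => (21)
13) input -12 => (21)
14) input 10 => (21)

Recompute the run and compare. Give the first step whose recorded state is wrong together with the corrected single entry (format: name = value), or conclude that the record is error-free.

step 7, acc = 17

1. acc = max(-6, -5) = -5 (confirmed correct)
2. acc = max(-5, -12) = -5 (no discrepancy)
3. acc = max(-5, 13) = 13 (agrees with the record)
4. acc = max(13, 17) = 17 (matches)
5. acc = max(17, -10) = 17 (checks out)
6. acc = max(17, -18) = 17 (in agreement)
7. acc = max(17, -7) = 17 (this is not what the record shows)
So the first discrepancy is step 7, where the right value is acc = 17.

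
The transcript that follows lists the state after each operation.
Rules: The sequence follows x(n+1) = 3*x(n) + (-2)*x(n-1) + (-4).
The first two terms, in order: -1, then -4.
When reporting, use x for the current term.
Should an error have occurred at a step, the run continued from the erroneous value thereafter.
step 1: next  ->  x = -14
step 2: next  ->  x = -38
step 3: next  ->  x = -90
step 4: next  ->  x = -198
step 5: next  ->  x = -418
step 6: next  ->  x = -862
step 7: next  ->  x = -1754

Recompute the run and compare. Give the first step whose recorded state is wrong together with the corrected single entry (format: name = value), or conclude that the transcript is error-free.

1. x = 3*(-4) + (-2)*(-1) + (-4) = -14 (confirmed correct)
2. x = 3*(-14) + (-2)*(-4) + (-4) = -38 (in agreement)
3. x = 3*(-38) + (-2)*(-14) + (-4) = -90 (in agreement)
4. x = 3*(-90) + (-2)*(-38) + (-4) = -198 (matches)
5. x = 3*(-198) + (-2)*(-90) + (-4) = -418 (matches)
6. x = 3*(-418) + (-2)*(-198) + (-4) = -862 (agrees with the transcript)
7. x = 3*(-862) + (-2)*(-418) + (-4) = -1754 (no discrepancy)
Every step is consistent.

no error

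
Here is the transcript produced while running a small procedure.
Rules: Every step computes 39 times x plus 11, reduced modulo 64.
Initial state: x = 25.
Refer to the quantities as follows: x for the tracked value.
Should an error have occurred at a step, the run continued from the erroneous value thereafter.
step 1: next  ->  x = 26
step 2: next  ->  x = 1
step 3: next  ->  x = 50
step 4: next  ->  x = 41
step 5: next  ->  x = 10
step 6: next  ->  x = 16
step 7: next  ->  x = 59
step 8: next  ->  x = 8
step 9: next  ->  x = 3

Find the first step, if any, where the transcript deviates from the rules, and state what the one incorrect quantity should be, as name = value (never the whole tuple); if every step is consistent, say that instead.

step 6, x = 17

step 1: x = (39*25 + 11) mod 64 = 26 -> in agreement
step 2: x = (39*26 + 11) mod 64 = 1 -> no discrepancy
step 3: x = (39*1 + 11) mod 64 = 50 -> no discrepancy
step 4: x = (39*50 + 11) mod 64 = 41 -> in agreement
step 5: x = (39*41 + 11) mod 64 = 10 -> agrees with the transcript
step 6: x = (39*10 + 11) mod 64 = 17 -> first mismatch against the transcript
The audit stops at step 6: the recorded entry is wrong and should be x = 17.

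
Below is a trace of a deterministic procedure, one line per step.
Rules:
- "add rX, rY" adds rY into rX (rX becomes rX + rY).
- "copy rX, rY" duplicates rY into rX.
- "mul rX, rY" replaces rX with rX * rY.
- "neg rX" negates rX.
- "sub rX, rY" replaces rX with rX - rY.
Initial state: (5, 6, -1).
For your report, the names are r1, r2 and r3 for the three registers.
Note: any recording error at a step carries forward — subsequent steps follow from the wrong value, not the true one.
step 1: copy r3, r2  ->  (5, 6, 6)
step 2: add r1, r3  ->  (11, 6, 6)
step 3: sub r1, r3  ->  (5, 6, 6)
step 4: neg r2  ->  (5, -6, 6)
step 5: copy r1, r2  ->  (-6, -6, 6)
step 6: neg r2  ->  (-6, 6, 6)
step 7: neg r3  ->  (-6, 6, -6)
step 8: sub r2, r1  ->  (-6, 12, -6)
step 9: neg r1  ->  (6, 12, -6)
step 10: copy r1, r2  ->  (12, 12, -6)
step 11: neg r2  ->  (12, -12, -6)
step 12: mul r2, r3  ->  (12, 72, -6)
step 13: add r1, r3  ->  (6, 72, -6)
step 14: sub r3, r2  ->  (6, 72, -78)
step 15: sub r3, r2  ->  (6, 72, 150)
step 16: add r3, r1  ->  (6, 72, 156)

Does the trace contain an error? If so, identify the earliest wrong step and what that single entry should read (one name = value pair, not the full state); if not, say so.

step 15, r3 = -150

Recomputing the run from the initial state:
step 1: r1 = 5, r2 = 6, r3 = 6
step 2: r1 = 11, r2 = 6, r3 = 6
step 3: r1 = 5, r2 = 6, r3 = 6
step 4: r1 = 5, r2 = -6, r3 = 6
step 5: r1 = -6, r2 = -6, r3 = 6
step 6: r1 = -6, r2 = 6, r3 = 6
step 7: r1 = -6, r2 = 6, r3 = -6
step 8: r1 = -6, r2 = 12, r3 = -6
step 9: r1 = 6, r2 = 12, r3 = -6
step 10: r1 = 12, r2 = 12, r3 = -6
step 11: r1 = 12, r2 = -12, r3 = -6
step 12: r1 = 12, r2 = 72, r3 = -6
step 13: r1 = 6, r2 = 72, r3 = -6
step 14: r1 = 6, r2 = 72, r3 = -78
step 15: r1 = 6, r2 = 72, r3 = -150
step 16: r1 = 6, r2 = 72, r3 = -144
The first disagreement with the trace is at step 15, where the value should be r3 = -150.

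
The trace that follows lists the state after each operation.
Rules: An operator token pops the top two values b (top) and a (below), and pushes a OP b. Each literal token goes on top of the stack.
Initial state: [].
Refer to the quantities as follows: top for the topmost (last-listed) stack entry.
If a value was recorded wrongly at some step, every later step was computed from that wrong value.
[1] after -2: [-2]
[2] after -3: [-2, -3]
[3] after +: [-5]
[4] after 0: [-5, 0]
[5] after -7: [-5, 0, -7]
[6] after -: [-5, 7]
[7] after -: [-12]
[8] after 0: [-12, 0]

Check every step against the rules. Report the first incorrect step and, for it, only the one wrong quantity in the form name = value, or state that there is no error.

no error

1. push -2: top = -2 (in agreement)
2. push -3: top = -3 (same as recorded)
3. -2 + -3 = -5 (same as recorded)
4. push 0: top = 0 (checks out)
5. push -7: top = -7 (verified)
6. 0 - -7 = 7 (checks out)
7. -5 - 7 = -12 (matches)
8. push 0: top = 0 (verified)
Nothing is out of place; the run is error-free.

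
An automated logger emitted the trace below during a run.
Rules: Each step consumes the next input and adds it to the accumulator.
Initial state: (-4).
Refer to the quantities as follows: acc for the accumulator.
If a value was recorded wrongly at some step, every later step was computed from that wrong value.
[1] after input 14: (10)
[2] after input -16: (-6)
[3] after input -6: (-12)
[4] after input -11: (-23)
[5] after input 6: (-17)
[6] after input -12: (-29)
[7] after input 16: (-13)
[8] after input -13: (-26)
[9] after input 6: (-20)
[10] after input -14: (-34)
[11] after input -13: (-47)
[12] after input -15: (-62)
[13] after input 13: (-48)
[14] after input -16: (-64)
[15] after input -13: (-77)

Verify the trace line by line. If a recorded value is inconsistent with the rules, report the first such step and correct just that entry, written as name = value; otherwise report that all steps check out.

Recomputing the run from the initial state:
step 1: acc = 10
step 2: acc = -6
step 3: acc = -12
step 4: acc = -23
step 5: acc = -17
step 6: acc = -29
step 7: acc = -13
step 8: acc = -26
step 9: acc = -20
step 10: acc = -34
step 11: acc = -47
step 12: acc = -62
step 13: acc = -49
step 14: acc = -65
step 15: acc = -78
The first disagreement with the trace is at step 13, where the value should be acc = -49.

step 13, acc = -49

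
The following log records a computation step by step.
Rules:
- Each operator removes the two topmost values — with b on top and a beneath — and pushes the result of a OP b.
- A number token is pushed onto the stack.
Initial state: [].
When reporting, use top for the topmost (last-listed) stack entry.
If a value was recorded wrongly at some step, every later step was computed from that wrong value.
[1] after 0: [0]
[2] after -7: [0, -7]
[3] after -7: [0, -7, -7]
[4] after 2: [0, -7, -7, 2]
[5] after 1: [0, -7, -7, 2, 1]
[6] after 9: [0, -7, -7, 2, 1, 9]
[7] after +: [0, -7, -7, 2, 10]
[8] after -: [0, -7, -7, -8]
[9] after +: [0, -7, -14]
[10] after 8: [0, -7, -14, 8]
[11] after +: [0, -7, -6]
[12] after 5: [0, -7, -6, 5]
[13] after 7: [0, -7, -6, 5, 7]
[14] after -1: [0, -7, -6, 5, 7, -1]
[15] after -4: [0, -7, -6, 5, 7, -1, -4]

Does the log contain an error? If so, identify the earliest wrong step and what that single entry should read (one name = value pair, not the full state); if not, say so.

Recomputing the run from the initial state:
step 1: [0]
step 2: [0, -7]
step 3: [0, -7, -7]
step 4: [0, -7, -7, 2]
step 5: [0, -7, -7, 2, 1]
step 6: [0, -7, -7, 2, 1, 9]
step 7: [0, -7, -7, 2, 10]
step 8: [0, -7, -7, -8]
step 9: [0, -7, -15]
step 10: [0, -7, -15, 8]
step 11: [0, -7, -7]
step 12: [0, -7, -7, 5]
step 13: [0, -7, -7, 5, 7]
step 14: [0, -7, -7, 5, 7, -1]
step 15: [0, -7, -7, 5, 7, -1, -4]
The first disagreement with the log is at step 9, where the value should be top = -15.

step 9, top = -15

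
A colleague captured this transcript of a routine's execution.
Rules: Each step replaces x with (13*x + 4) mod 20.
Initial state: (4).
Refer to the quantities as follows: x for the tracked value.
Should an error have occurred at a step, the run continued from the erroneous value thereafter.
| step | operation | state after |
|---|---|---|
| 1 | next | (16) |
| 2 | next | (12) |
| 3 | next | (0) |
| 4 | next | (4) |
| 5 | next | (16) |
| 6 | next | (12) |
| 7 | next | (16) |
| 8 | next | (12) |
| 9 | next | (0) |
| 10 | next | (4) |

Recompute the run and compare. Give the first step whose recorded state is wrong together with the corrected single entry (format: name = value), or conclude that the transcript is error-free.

Recomputing the run from the initial state:
step 1: x = 16
step 2: x = 12
step 3: x = 0
step 4: x = 4
step 5: x = 16
step 6: x = 12
step 7: x = 0
step 8: x = 4
step 9: x = 16
step 10: x = 12
The first disagreement with the transcript is at step 7, where the value should be x = 0.

step 7, x = 0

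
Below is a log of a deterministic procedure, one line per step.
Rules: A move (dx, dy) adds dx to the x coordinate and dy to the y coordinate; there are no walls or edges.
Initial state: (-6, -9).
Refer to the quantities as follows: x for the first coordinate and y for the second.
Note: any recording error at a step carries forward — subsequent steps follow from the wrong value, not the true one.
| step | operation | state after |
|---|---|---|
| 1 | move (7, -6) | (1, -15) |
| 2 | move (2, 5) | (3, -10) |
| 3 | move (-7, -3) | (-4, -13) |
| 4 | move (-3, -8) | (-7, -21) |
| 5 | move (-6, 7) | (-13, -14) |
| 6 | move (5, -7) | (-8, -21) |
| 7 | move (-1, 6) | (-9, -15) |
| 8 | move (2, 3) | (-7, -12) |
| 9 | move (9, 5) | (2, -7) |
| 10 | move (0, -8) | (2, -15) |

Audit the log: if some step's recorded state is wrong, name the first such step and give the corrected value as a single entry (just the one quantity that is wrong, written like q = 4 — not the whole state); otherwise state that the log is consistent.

Recomputing the run from the initial state:
step 1: x = 1, y = -15
step 2: x = 3, y = -10
step 3: x = -4, y = -13
step 4: x = -7, y = -21
step 5: x = -13, y = -14
step 6: x = -8, y = -21
step 7: x = -9, y = -15
step 8: x = -7, y = -12
step 9: x = 2, y = -7
step 10: x = 2, y = -15
This matches the log at every step.

no error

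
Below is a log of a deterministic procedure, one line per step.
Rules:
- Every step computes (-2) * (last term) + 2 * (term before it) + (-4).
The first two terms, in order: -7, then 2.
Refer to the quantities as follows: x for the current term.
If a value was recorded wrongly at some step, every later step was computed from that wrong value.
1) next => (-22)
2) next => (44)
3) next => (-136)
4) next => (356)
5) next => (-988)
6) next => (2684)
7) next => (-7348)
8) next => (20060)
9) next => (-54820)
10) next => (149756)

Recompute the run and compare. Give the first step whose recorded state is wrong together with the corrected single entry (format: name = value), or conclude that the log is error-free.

no error

Recomputing the run from the initial state:
step 1: x = -22
step 2: x = 44
step 3: x = -136
step 4: x = 356
step 5: x = -988
step 6: x = 2684
step 7: x = -7348
step 8: x = 20060
step 9: x = -54820
step 10: x = 149756
This matches the log at every step.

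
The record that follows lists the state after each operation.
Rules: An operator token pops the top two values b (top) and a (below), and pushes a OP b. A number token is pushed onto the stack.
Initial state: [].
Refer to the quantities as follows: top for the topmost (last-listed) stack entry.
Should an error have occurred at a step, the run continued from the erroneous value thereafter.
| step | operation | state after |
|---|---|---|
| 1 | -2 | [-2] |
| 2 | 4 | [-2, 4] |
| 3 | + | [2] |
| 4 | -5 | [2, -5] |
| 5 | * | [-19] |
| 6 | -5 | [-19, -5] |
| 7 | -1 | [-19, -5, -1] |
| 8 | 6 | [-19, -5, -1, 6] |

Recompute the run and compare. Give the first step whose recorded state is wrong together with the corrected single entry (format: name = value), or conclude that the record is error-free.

step 5, top = -10

Step 1: push -2: top = -2 — exactly as logged.
Step 2: push 4: top = 4 — verified.
Step 3: -2 + 4 = 2 — matches.
Step 4: push -5: top = -5 — exactly as logged.
Step 5: 2 * -5 = -10 — first mismatch against the record.
That makes step 5 the first incorrect line — top = -10 is what it should show.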